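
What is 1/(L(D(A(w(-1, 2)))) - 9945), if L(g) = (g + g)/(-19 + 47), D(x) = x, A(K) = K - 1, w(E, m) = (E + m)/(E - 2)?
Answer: -21/208847 ≈ -0.00010055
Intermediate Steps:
w(E, m) = (E + m)/(-2 + E)
A(K) = -1 + K
L(g) = g/14 (L(g) = (2*g)/28 = (2*g)*(1/28) = g/14)
1/(L(D(A(w(-1, 2)))) - 9945) = 1/((-1 + (-1 + 2)/(-2 - 1))/14 - 9945) = 1/((-1 + 1/(-3))/14 - 9945) = 1/((-1 - ⅓*1)/14 - 9945) = 1/((-1 - ⅓)/14 - 9945) = 1/((1/14)*(-4/3) - 9945) = 1/(-2/21 - 9945) = 1/(-208847/21) = -21/208847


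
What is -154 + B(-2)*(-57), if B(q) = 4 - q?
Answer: -496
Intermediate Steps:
-154 + B(-2)*(-57) = -154 + (4 - 1*(-2))*(-57) = -154 + (4 + 2)*(-57) = -154 + 6*(-57) = -154 - 342 = -496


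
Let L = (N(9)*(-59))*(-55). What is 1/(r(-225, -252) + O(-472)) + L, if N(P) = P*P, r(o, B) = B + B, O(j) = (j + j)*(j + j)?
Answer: 234098168041/890632 ≈ 2.6285e+5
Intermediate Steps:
O(j) = 4*j**2 (O(j) = (2*j)*(2*j) = 4*j**2)
r(o, B) = 2*B
N(P) = P**2
L = 262845 (L = (9**2*(-59))*(-55) = (81*(-59))*(-55) = -4779*(-55) = 262845)
1/(r(-225, -252) + O(-472)) + L = 1/(2*(-252) + 4*(-472)**2) + 262845 = 1/(-504 + 4*222784) + 262845 = 1/(-504 + 891136) + 262845 = 1/890632 + 262845 = 234098168041/890632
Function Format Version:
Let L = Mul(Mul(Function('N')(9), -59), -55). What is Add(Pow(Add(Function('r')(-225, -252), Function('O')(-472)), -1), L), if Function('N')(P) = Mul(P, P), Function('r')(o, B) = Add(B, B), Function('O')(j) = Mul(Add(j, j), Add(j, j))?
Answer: Rational(234098168041, 890632) ≈ 2.6285e+5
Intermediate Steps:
Function('O')(j) = Mul(4, Pow(j, 2)) (Function('O')(j) = Mul(Mul(2, j), Mul(2, j)) = Mul(4, Pow(j, 2)))
Function('r')(o, B) = Mul(2, B)
Function('N')(P) = Pow(P, 2)
L = 262845 (L = Mul(Mul(Pow(9, 2), -59), -55) = Mul(Mul(81, -59), -55) = Mul(-4779, -55) = 262845)
Add(Pow(Add(Function('r')(-225, -252), Function('O')(-472)), -1), L) = Add(Pow(Add(Mul(2, -252), Mul(4, Pow(-472, 2))), -1), 262845) = Add(Pow(Add(-504, Mul(4, 222784)), -1), 262845) = Add(Pow(Add(-504, 891136), -1), 262845) = Add(Pow(890632, -1), 262845) = Add(Rational(1, 890632), 262845) = Rational(234098168041, 890632)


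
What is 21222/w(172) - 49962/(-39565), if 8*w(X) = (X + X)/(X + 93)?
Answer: 222508982316/1701295 ≈ 1.3079e+5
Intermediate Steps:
w(X) = X/(4*(93 + X)) (w(X) = ((X + X)/(X + 93))/8 = ((2*X)/(93 + X))/8 = (2*X/(93 + X))/8 = X/(4*(93 + X)))
21222/w(172) - 49962/(-39565) = 21222/(((1/4)*172/(93 + 172))) - 49962/(-39565) = 21222/(((1/4)*172/265)) - 49962*(-1/39565) = 21222/(((1/4)*172*(1/265))) + 49962/39565 = 21222/(43/265) + 49962/39565 = 21222*(265/43) + 49962/39565 = 5623830/43 + 49962/39565 = 222508982316/1701295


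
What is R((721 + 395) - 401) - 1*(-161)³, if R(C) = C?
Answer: 4173996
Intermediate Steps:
R((721 + 395) - 401) - 1*(-161)³ = ((721 + 395) - 401) - 1*(-161)³ = (1116 - 401) - 1*(-4173281) = 715 + 4173281 = 4173996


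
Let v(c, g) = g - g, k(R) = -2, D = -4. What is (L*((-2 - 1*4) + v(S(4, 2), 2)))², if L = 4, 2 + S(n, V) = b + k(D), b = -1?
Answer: 576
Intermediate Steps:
S(n, V) = -5 (S(n, V) = -2 + (-1 - 2) = -2 - 3 = -5)
v(c, g) = 0
(L*((-2 - 1*4) + v(S(4, 2), 2)))² = (4*((-2 - 1*4) + 0))² = (4*((-2 - 4) + 0))² = (4*(-6 + 0))² = (4*(-6))² = (-24)² = 576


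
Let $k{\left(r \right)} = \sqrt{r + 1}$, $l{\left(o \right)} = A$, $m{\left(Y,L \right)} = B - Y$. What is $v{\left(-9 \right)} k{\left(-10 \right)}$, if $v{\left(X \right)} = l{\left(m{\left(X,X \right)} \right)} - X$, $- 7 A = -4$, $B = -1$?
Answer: $\frac{201 i}{7} \approx 28.714 i$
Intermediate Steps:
$m{\left(Y,L \right)} = -1 - Y$
$A = \frac{4}{7}$ ($A = \left(- \frac{1}{7}\right) \left(-4\right) = \frac{4}{7} \approx 0.57143$)
$l{\left(o \right)} = \frac{4}{7}$
$k{\left(r \right)} = \sqrt{1 + r}$
$v{\left(X \right)} = \frac{4}{7} - X$
$v{\left(-9 \right)} k{\left(-10 \right)} = \left(\frac{4}{7} - -9\right) \sqrt{1 - 10} = \left(\frac{4}{7} + 9\right) \sqrt{-9} = \frac{67 \cdot 3 i}{7} = \frac{201 i}{7}$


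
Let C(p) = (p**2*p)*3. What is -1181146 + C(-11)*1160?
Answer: -5813026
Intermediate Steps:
C(p) = 3*p**3 (C(p) = p**3*3 = 3*p**3)
-1181146 + C(-11)*1160 = -1181146 + (3*(-11)**3)*1160 = -1181146 + (3*(-1331))*1160 = -1181146 - 3993*1160 = -1181146 - 4631880 = -5813026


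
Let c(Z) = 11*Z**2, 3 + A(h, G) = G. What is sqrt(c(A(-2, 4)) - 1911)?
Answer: 10*I*sqrt(19) ≈ 43.589*I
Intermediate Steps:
A(h, G) = -3 + G
sqrt(c(A(-2, 4)) - 1911) = sqrt(11*(-3 + 4)**2 - 1911) = sqrt(11*1**2 - 1911) = sqrt(11*1 - 1911) = sqrt(11 - 1911) = sqrt(-1900) = 10*I*sqrt(19)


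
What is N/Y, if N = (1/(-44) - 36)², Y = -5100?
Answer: -100489/394944 ≈ -0.25444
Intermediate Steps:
N = 2512225/1936 (N = (-1/44 - 36)² = (-1585/44)² = 2512225/1936 ≈ 1297.6)
N/Y = (2512225/1936)/(-5100) = (2512225/1936)*(-1/5100) = -100489/394944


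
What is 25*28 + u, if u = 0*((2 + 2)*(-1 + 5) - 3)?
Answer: 700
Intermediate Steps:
u = 0 (u = 0*(4*4 - 3) = 0*(16 - 3) = 0*13 = 0)
25*28 + u = 25*28 + 0 = 700 + 0 = 700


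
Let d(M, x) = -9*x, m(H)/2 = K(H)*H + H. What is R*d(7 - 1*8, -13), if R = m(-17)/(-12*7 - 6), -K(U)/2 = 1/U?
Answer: 247/5 ≈ 49.400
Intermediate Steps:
K(U) = -2/U
m(H) = -4 + 2*H (m(H) = 2*((-2/H)*H + H) = 2*(-2 + H) = -4 + 2*H)
R = 19/45 (R = (-4 + 2*(-17))/(-12*7 - 6) = (-4 - 34)/(-84 - 6) = -38/(-90) = -38*(-1/90) = 19/45 ≈ 0.42222)
R*d(7 - 1*8, -13) = 19*(-9*(-13))/45 = (19/45)*117 = 247/5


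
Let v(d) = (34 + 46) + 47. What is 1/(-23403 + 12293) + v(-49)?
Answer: 1410969/11110 ≈ 127.00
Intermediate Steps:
v(d) = 127 (v(d) = 80 + 47 = 127)
1/(-23403 + 12293) + v(-49) = 1/(-23403 + 12293) + 127 = 1/(-11110) + 127 = -1/11110 + 127 = 1410969/11110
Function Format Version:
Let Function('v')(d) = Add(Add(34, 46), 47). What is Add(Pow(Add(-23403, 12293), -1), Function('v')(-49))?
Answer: Rational(1410969, 11110) ≈ 127.00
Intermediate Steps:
Function('v')(d) = 127 (Function('v')(d) = Add(80, 47) = 127)
Add(Pow(Add(-23403, 12293), -1), Function('v')(-49)) = Add(Pow(Add(-23403, 12293), -1), 127) = Add(Pow(-11110, -1), 127) = Add(Rational(-1, 11110), 127) = Rational(1410969, 11110)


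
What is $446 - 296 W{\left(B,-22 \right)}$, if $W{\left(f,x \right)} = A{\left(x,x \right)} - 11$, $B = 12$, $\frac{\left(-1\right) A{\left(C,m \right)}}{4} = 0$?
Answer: $3702$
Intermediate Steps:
$A{\left(C,m \right)} = 0$ ($A{\left(C,m \right)} = \left(-4\right) 0 = 0$)
$W{\left(f,x \right)} = -11$ ($W{\left(f,x \right)} = 0 - 11 = -11$)
$446 - 296 W{\left(B,-22 \right)} = 446 - -3256 = 446 + 3256 = 3702$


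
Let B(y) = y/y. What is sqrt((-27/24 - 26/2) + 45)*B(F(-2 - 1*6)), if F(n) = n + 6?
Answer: sqrt(494)/4 ≈ 5.5565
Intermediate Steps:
F(n) = 6 + n
B(y) = 1
sqrt((-27/24 - 26/2) + 45)*B(F(-2 - 1*6)) = sqrt((-27/24 - 26/2) + 45)*1 = sqrt((-27*1/24 - 26*1/2) + 45)*1 = sqrt((-9/8 - 13) + 45)*1 = sqrt(-113/8 + 45)*1 = sqrt(247/8)*1 = (sqrt(494)/4)*1 = sqrt(494)/4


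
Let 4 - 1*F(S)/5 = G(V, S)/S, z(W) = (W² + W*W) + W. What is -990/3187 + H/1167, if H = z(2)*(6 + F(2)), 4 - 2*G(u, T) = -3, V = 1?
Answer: -403715/2479486 ≈ -0.16282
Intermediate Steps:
G(u, T) = 7/2 (G(u, T) = 2 - ½*(-3) = 2 + 3/2 = 7/2)
z(W) = W + 2*W² (z(W) = (W² + W²) + W = 2*W² + W = W + 2*W²)
F(S) = 20 - 35/(2*S)
H = 345/2 (H = (2*(1 + 2*2))*(6 + (20 - 35/2/2)) = (2*(1 + 4))*(6 + (20 - 35/2*½)) = (2*5)*(6 + (20 - 35/4)) = 10*(6 + 45/4) = 10*(69/4) = 345/2 ≈ 172.50)
-990/3187 + H/1167 = -990/3187 + (345/2)/1167 = -990*1/3187 + (345/2)*(1/1167) = -990/3187 + 115/778 = -403715/2479486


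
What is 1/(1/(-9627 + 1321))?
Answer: -8306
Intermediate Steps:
1/(1/(-9627 + 1321)) = 1/(1/(-8306)) = 1/(-1/8306) = -8306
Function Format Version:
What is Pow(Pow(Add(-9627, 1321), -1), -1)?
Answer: -8306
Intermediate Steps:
Pow(Pow(Add(-9627, 1321), -1), -1) = Pow(Pow(-8306, -1), -1) = Pow(Rational(-1, 8306), -1) = -8306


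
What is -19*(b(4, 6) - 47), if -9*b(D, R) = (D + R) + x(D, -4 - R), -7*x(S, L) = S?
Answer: 19171/21 ≈ 912.90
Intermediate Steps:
x(S, L) = -S/7
b(D, R) = -2*D/21 - R/9 (b(D, R) = -((D + R) - D/7)/9 = -(R + 6*D/7)/9 = -2*D/21 - R/9)
-19*(b(4, 6) - 47) = -19*((-2/21*4 - ⅑*6) - 47) = -19*((-8/21 - ⅔) - 47) = -19*(-22/21 - 47) = -19*(-1009/21) = 19171/21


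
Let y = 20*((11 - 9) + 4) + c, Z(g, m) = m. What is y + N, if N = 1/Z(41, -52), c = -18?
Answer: 5303/52 ≈ 101.98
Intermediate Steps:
N = -1/52 (N = 1/(-52) = -1/52 ≈ -0.019231)
y = 102 (y = 20*((11 - 9) + 4) - 18 = 20*(2 + 4) - 18 = 20*6 - 18 = 120 - 18 = 102)
y + N = 102 - 1/52 = 5303/52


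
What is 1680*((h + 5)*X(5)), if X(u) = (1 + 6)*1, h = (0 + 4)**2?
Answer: 246960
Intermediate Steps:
h = 16 (h = 4**2 = 16)
X(u) = 7 (X(u) = 7*1 = 7)
1680*((h + 5)*X(5)) = 1680*((16 + 5)*7) = 1680*(21*7) = 1680*147 = 246960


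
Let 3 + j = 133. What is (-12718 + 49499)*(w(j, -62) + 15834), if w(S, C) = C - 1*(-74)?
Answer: 582831726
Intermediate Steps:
j = 130 (j = -3 + 133 = 130)
w(S, C) = 74 + C (w(S, C) = C + 74 = 74 + C)
(-12718 + 49499)*(w(j, -62) + 15834) = (-12718 + 49499)*((74 - 62) + 15834) = 36781*(12 + 15834) = 36781*15846 = 582831726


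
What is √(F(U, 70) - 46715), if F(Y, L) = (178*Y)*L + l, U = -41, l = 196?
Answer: 3*I*√61931 ≈ 746.58*I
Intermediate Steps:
F(Y, L) = 196 + 178*L*Y (F(Y, L) = (178*Y)*L + 196 = 178*L*Y + 196 = 196 + 178*L*Y)
√(F(U, 70) - 46715) = √((196 + 178*70*(-41)) - 46715) = √((196 - 510860) - 46715) = √(-510664 - 46715) = √(-557379) = 3*I*√61931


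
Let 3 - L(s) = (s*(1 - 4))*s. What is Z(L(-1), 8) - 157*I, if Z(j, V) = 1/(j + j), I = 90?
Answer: -169559/12 ≈ -14130.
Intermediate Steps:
L(s) = 3 + 3*s² (L(s) = 3 - s*(1 - 4)*s = 3 - s*(-3)*s = 3 - (-3*s)*s = 3 - (-3)*s² = 3 + 3*s²)
Z(j, V) = 1/(2*j)
Z(L(-1), 8) - 157*I = 1/(2*(3 + 3*(-1)²)) - 157*90 = 1/(2*(3 + 3*1)) - 14130 = 1/(2*(3 + 3)) - 14130 = (½)/6 - 14130 = (½)*(⅙) - 14130 = 1/12 - 14130 = -169559/12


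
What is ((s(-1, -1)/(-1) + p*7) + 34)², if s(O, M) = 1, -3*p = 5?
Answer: 4096/9 ≈ 455.11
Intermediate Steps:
p = -5/3 (p = -⅓*5 = -5/3 ≈ -1.6667)
((s(-1, -1)/(-1) + p*7) + 34)² = ((1/(-1) - 5/3*7) + 34)² = ((1*(-1) - 35/3) + 34)² = ((-1 - 35/3) + 34)² = (-38/3 + 34)² = (64/3)² = 4096/9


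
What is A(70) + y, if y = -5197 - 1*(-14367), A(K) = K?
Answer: 9240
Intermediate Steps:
y = 9170 (y = -5197 + 14367 = 9170)
A(70) + y = 70 + 9170 = 9240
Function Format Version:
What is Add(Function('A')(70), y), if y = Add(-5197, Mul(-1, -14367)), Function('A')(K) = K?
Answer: 9240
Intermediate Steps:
y = 9170 (y = Add(-5197, 14367) = 9170)
Add(Function('A')(70), y) = Add(70, 9170) = 9240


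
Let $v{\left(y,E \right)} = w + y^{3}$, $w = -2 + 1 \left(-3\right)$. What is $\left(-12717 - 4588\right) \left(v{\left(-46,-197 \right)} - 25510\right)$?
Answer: $2125936555$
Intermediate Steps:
$w = -5$ ($w = -2 - 3 = -5$)
$v{\left(y,E \right)} = -5 + y^{3}$
$\left(-12717 - 4588\right) \left(v{\left(-46,-197 \right)} - 25510\right) = \left(-12717 - 4588\right) \left(\left(-5 + \left(-46\right)^{3}\right) - 25510\right) = - 17305 \left(\left(-5 - 97336\right) - 25510\right) = - 17305 \left(-97341 - 25510\right) = \left(-17305\right) \left(-122851\right) = 2125936555$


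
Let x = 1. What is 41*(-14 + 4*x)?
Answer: -410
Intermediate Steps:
41*(-14 + 4*x) = 41*(-14 + 4*1) = 41*(-14 + 4) = 41*(-10) = -410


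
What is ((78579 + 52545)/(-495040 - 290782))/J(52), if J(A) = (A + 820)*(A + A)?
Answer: -32781/17816156384 ≈ -1.8400e-6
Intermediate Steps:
J(A) = 2*A*(820 + A) (J(A) = (820 + A)*(2*A) = 2*A*(820 + A))
((78579 + 52545)/(-495040 - 290782))/J(52) = ((78579 + 52545)/(-495040 - 290782))/((2*52*(820 + 52))) = (131124/(-785822))/((2*52*872)) = (131124*(-1/785822))/90688 = -65562/392911*1/90688 = -32781/17816156384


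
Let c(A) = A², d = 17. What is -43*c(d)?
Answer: -12427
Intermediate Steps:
-43*c(d) = -43*17² = -43*289 = -12427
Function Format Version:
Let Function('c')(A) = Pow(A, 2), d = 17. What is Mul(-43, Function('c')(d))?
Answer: -12427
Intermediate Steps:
Mul(-43, Function('c')(d)) = Mul(-43, Pow(17, 2)) = Mul(-43, 289) = -12427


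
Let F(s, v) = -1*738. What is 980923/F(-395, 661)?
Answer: -980923/738 ≈ -1329.2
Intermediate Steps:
F(s, v) = -738
980923/F(-395, 661) = 980923/(-738) = 980923*(-1/738) = -980923/738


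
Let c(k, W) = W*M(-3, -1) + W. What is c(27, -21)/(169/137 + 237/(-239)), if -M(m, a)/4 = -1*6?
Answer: -17190075/7922 ≈ -2169.9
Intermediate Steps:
M(m, a) = 24 (M(m, a) = -(-4)*6 = -4*(-6) = 24)
c(k, W) = 25*W (c(k, W) = W*24 + W = 24*W + W = 25*W)
c(27, -21)/(169/137 + 237/(-239)) = (25*(-21))/(169/137 + 237/(-239)) = -525/(169*(1/137) + 237*(-1/239)) = -525/(169/137 - 237/239) = -525/7922/32743 = -525*32743/7922 = -17190075/7922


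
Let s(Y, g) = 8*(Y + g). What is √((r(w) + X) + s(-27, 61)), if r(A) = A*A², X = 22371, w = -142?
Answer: I*√2840645 ≈ 1685.4*I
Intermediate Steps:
s(Y, g) = 8*Y + 8*g
r(A) = A³
√((r(w) + X) + s(-27, 61)) = √(((-142)³ + 22371) + (8*(-27) + 8*61)) = √((-2863288 + 22371) + (-216 + 488)) = √(-2840917 + 272) = √(-2840645) = I*√2840645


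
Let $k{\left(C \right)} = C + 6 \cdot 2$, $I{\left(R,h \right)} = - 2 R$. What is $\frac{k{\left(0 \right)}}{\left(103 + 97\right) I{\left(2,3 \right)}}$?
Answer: $- \frac{3}{200} \approx -0.015$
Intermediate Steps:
$k{\left(C \right)} = 12 + C$ ($k{\left(C \right)} = C + 12 = 12 + C$)
$\frac{k{\left(0 \right)}}{\left(103 + 97\right) I{\left(2,3 \right)}} = \frac{12 + 0}{\left(103 + 97\right) \left(\left(-2\right) 2\right)} = \frac{12}{200 \left(-4\right)} = \frac{12}{-800} = 12 \left(- \frac{1}{800}\right) = - \frac{3}{200}$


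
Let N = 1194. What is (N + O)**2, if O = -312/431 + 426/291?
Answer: 2494852252662016/1747825249 ≈ 1.4274e+6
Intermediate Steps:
O = 30938/41807 (O = -312*1/431 + 426*(1/291) = -312/431 + 142/97 = 30938/41807 ≈ 0.74002)
(N + O)**2 = (1194 + 30938/41807)**2 = (49948496/41807)**2 = 2494852252662016/1747825249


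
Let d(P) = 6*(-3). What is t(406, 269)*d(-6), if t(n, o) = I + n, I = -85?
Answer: -5778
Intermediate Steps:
d(P) = -18
t(n, o) = -85 + n
t(406, 269)*d(-6) = (-85 + 406)*(-18) = 321*(-18) = -5778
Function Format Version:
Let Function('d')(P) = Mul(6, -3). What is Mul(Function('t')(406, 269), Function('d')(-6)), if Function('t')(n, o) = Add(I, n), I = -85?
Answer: -5778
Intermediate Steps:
Function('d')(P) = -18
Function('t')(n, o) = Add(-85, n)
Mul(Function('t')(406, 269), Function('d')(-6)) = Mul(Add(-85, 406), -18) = Mul(321, -18) = -5778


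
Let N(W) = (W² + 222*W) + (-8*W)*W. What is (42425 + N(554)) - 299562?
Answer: -2282561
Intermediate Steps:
N(W) = -7*W² + 222*W (N(W) = (W² + 222*W) - 8*W² = -7*W² + 222*W)
(42425 + N(554)) - 299562 = (42425 + 554*(222 - 7*554)) - 299562 = (42425 + 554*(222 - 3878)) - 299562 = (42425 + 554*(-3656)) - 299562 = (42425 - 2025424) - 299562 = -1982999 - 299562 = -2282561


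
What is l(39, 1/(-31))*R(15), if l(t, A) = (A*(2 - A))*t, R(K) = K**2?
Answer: -552825/961 ≈ -575.26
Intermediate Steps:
l(t, A) = A*t*(2 - A)
l(39, 1/(-31))*R(15) = (39*(2 - 1/(-31))/(-31))*15**2 = -1/31*39*(2 - 1*(-1/31))*225 = -1/31*39*(2 + 1/31)*225 = -1/31*39*63/31*225 = -2457/961*225 = -552825/961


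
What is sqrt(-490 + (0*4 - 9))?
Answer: I*sqrt(499) ≈ 22.338*I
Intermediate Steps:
sqrt(-490 + (0*4 - 9)) = sqrt(-490 + (0 - 9)) = sqrt(-490 - 9) = sqrt(-499) = I*sqrt(499)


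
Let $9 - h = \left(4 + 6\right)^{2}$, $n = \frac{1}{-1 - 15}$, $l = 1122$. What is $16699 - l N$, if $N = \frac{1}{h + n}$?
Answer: $\frac{24348395}{1457} \approx 16711.0$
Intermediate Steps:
$n = - \frac{1}{16}$ ($n = \frac{1}{-16} = - \frac{1}{16} \approx -0.0625$)
$h = -91$ ($h = 9 - \left(4 + 6\right)^{2} = 9 - 10^{2} = 9 - 100 = -91$)
$N = - \frac{16}{1457}$ ($N = \frac{1}{-91 - \frac{1}{16}} = \frac{1}{- \frac{1457}{16}} = - \frac{16}{1457} \approx -0.010981$)
$16699 - l N = 16699 - 1122 \left(- \frac{16}{1457}\right) = 16699 - - \frac{17952}{1457} = 16699 + \frac{17952}{1457} = \frac{24348395}{1457}$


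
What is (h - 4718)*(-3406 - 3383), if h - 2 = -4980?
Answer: 65826144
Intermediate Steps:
h = -4978 (h = 2 - 4980 = -4978)
(h - 4718)*(-3406 - 3383) = (-4978 - 4718)*(-3406 - 3383) = -9696*(-6789) = 65826144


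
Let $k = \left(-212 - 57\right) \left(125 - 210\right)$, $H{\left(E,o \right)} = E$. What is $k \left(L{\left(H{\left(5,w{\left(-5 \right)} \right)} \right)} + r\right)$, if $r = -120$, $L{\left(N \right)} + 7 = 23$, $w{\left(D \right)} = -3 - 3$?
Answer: $-2377960$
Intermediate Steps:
$w{\left(D \right)} = -6$
$L{\left(N \right)} = 16$ ($L{\left(N \right)} = -7 + 23 = 16$)
$k = 22865$ ($k = \left(-269\right) \left(-85\right) = 22865$)
$k \left(L{\left(H{\left(5,w{\left(-5 \right)} \right)} \right)} + r\right) = 22865 \left(16 - 120\right) = 22865 \left(-104\right) = -2377960$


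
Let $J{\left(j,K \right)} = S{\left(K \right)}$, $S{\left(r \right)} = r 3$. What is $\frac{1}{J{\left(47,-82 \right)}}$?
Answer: $- \frac{1}{246} \approx -0.004065$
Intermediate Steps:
$S{\left(r \right)} = 3 r$
$J{\left(j,K \right)} = 3 K$
$\frac{1}{J{\left(47,-82 \right)}} = \frac{1}{3 \left(-82\right)} = \frac{1}{-246} = - \frac{1}{246}$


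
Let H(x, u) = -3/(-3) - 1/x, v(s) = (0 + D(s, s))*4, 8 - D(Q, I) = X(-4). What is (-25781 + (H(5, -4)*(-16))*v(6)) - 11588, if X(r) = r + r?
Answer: -190941/5 ≈ -38188.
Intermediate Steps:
X(r) = 2*r
D(Q, I) = 16 (D(Q, I) = 8 - 2*(-4) = 8 - 1*(-8) = 8 + 8 = 16)
v(s) = 64 (v(s) = (0 + 16)*4 = 16*4 = 64)
H(x, u) = 1 - 1/x (H(x, u) = -3*(-⅓) - 1/x = 1 - 1/x)
(-25781 + (H(5, -4)*(-16))*v(6)) - 11588 = (-25781 + (((-1 + 5)/5)*(-16))*64) - 11588 = (-25781 + (((⅕)*4)*(-16))*64) - 11588 = (-25781 + ((⅘)*(-16))*64) - 11588 = (-25781 - 64/5*64) - 11588 = (-25781 - 4096/5) - 11588 = -133001/5 - 11588 = -190941/5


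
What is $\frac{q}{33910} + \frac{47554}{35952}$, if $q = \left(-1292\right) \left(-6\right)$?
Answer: $\frac{472814011}{304783080} \approx 1.5513$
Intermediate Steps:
$q = 7752$
$\frac{q}{33910} + \frac{47554}{35952} = \frac{7752}{33910} + \frac{47554}{35952} = 7752 \cdot \frac{1}{33910} + 47554 \cdot \frac{1}{35952} = \frac{3876}{16955} + \frac{23777}{17976} = \frac{472814011}{304783080}$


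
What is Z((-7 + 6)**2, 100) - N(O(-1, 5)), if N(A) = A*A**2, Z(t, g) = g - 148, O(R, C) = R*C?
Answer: 77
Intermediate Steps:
O(R, C) = C*R
Z(t, g) = -148 + g
N(A) = A**3
Z((-7 + 6)**2, 100) - N(O(-1, 5)) = (-148 + 100) - (5*(-1))**3 = -48 - 1*(-5)**3 = -48 - 1*(-125) = -48 + 125 = 77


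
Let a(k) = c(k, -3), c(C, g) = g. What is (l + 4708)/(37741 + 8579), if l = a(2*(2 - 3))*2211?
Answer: -385/9264 ≈ -0.041559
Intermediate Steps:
a(k) = -3
l = -6633 (l = -3*2211 = -6633)
(l + 4708)/(37741 + 8579) = (-6633 + 4708)/(37741 + 8579) = -1925/46320 = -1925*1/46320 = -385/9264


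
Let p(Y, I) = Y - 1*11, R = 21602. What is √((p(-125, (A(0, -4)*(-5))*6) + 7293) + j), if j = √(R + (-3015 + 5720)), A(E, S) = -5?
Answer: √(7157 + √24307) ≈ 85.516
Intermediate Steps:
p(Y, I) = -11 + Y (p(Y, I) = Y - 11 = -11 + Y)
j = √24307 (j = √(21602 + (-3015 + 5720)) = √(21602 + 2705) = √24307 ≈ 155.91)
√((p(-125, (A(0, -4)*(-5))*6) + 7293) + j) = √(((-11 - 125) + 7293) + √24307) = √((-136 + 7293) + √24307) = √(7157 + √24307)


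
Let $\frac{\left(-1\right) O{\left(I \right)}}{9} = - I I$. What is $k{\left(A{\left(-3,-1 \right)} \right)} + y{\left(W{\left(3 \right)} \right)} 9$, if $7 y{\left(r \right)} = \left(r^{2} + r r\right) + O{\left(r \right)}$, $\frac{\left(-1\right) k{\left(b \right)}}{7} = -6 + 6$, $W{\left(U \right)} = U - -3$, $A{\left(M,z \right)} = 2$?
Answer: $\frac{3564}{7} \approx 509.14$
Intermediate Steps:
$W{\left(U \right)} = 3 + U$ ($W{\left(U \right)} = U + 3 = 3 + U$)
$O{\left(I \right)} = 9 I^{2}$ ($O{\left(I \right)} = - 9 \left(- I I\right) = - 9 \left(- I^{2}\right) = 9 I^{2}$)
$k{\left(b \right)} = 0$ ($k{\left(b \right)} = - 7 \left(-6 + 6\right) = \left(-7\right) 0 = 0$)
$y{\left(r \right)} = \frac{11 r^{2}}{7}$ ($y{\left(r \right)} = \frac{\left(r^{2} + r r\right) + 9 r^{2}}{7} = \frac{\left(r^{2} + r^{2}\right) + 9 r^{2}}{7} = \frac{2 r^{2} + 9 r^{2}}{7} = \frac{11 r^{2}}{7}$)
$k{\left(A{\left(-3,-1 \right)} \right)} + y{\left(W{\left(3 \right)} \right)} 9 = 0 + \frac{11 \left(3 + 3\right)^{2}}{7} \cdot 9 = 0 + \frac{11 \cdot 6^{2}}{7} \cdot 9 = 0 + \frac{11}{7} \cdot 36 \cdot 9 = 0 + \frac{396}{7} \cdot 9 = 0 + \frac{3564}{7} = \frac{3564}{7}$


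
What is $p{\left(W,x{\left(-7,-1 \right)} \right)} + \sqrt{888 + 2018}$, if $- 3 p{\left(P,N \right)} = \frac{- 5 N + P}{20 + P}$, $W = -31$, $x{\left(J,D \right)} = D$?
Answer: $- \frac{26}{33} + \sqrt{2906} \approx 53.119$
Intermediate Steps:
$p{\left(P,N \right)} = - \frac{P - 5 N}{3 \left(20 + P\right)}$ ($p{\left(P,N \right)} = - \frac{\left(- 5 N + P\right) \frac{1}{20 + P}}{3} = - \frac{\left(P - 5 N\right) \frac{1}{20 + P}}{3} = - \frac{\frac{1}{20 + P} \left(P - 5 N\right)}{3} = - \frac{P - 5 N}{3 \left(20 + P\right)}$)
$p{\left(W,x{\left(-7,-1 \right)} \right)} + \sqrt{888 + 2018} = \frac{\left(-1\right) \left(-31\right) + 5 \left(-1\right)}{3 \left(20 - 31\right)} + \sqrt{888 + 2018} = \frac{31 - 5}{3 \left(-11\right)} + \sqrt{2906} = \frac{1}{3} \left(- \frac{1}{11}\right) 26 + \sqrt{2906} = - \frac{26}{33} + \sqrt{2906}$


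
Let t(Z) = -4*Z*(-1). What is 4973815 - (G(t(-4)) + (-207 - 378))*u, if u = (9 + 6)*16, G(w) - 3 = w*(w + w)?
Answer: 4990615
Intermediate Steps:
t(Z) = 4*Z
G(w) = 3 + 2*w² (G(w) = 3 + w*(w + w) = 3 + w*(2*w) = 3 + 2*w²)
u = 240 (u = 15*16 = 240)
4973815 - (G(t(-4)) + (-207 - 378))*u = 4973815 - ((3 + 2*(4*(-4))²) + (-207 - 378))*240 = 4973815 - ((3 + 2*(-16)²) - 585)*240 = 4973815 - ((3 + 2*256) - 585)*240 = 4973815 - ((3 + 512) - 585)*240 = 4973815 - (515 - 585)*240 = 4973815 - (-70)*240 = 4973815 - 1*(-16800) = 4973815 + 16800 = 4990615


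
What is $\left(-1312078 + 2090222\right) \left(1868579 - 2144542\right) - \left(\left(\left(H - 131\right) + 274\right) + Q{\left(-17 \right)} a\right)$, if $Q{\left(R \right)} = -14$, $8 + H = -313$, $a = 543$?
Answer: $-214738944892$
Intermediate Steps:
$H = -321$ ($H = -8 - 313 = -321$)
$\left(-1312078 + 2090222\right) \left(1868579 - 2144542\right) - \left(\left(\left(H - 131\right) + 274\right) + Q{\left(-17 \right)} a\right) = \left(-1312078 + 2090222\right) \left(1868579 - 2144542\right) - \left(\left(\left(-321 - 131\right) + 274\right) - 7602\right) = 778144 \left(-275963\right) - \left(\left(-452 + 274\right) - 7602\right) = -214738952672 - \left(-178 - 7602\right) = -214738952672 - -7780 = -214738952672 + 7780 = -214738944892$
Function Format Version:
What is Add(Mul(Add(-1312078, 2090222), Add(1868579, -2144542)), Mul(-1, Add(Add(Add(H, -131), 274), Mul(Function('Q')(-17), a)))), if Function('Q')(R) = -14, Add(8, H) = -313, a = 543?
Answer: -214738944892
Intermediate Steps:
H = -321 (H = Add(-8, -313) = -321)
Add(Mul(Add(-1312078, 2090222), Add(1868579, -2144542)), Mul(-1, Add(Add(Add(H, -131), 274), Mul(Function('Q')(-17), a)))) = Add(Mul(Add(-1312078, 2090222), Add(1868579, -2144542)), Mul(-1, Add(Add(Add(-321, -131), 274), Mul(-14, 543)))) = Add(Mul(778144, -275963), Mul(-1, Add(Add(-452, 274), -7602))) = Add(-214738952672, Mul(-1, Add(-178, -7602))) = Add(-214738952672, Mul(-1, -7780)) = Add(-214738952672, 7780) = -214738944892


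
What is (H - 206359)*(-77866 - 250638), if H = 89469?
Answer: 38398832560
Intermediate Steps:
(H - 206359)*(-77866 - 250638) = (89469 - 206359)*(-77866 - 250638) = -116890*(-328504) = 38398832560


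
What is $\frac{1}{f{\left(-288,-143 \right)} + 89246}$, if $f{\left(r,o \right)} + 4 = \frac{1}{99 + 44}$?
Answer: $\frac{143}{12761607} \approx 1.1205 \cdot 10^{-5}$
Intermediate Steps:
$f{\left(r,o \right)} = - \frac{571}{143}$ ($f{\left(r,o \right)} = -4 + \frac{1}{99 + 44} = -4 + \frac{1}{143} = - \frac{571}{143}$)
$\frac{1}{f{\left(-288,-143 \right)} + 89246} = \frac{1}{- \frac{571}{143} + 89246} = \frac{1}{\frac{12761607}{143}} = \frac{143}{12761607}$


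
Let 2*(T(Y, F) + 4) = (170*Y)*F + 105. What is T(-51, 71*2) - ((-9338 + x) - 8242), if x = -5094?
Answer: -1185695/2 ≈ -5.9285e+5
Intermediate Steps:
T(Y, F) = 97/2 + 85*F*Y (T(Y, F) = -4 + ((170*Y)*F + 105)/2 = -4 + (170*F*Y + 105)/2 = -4 + (105 + 170*F*Y)/2 = -4 + (105/2 + 85*F*Y) = 97/2 + 85*F*Y)
T(-51, 71*2) - ((-9338 + x) - 8242) = (97/2 + 85*(71*2)*(-51)) - ((-9338 - 5094) - 8242) = (97/2 + 85*142*(-51)) - (-14432 - 8242) = (97/2 - 615570) - 1*(-22674) = -1231043/2 + 22674 = -1185695/2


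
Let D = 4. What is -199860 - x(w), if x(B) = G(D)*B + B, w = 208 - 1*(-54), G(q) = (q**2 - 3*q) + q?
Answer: -202218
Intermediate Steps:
G(q) = q**2 - 2*q
w = 262 (w = 208 + 54 = 262)
x(B) = 9*B (x(B) = (4*(-2 + 4))*B + B = (4*2)*B + B = 8*B + B = 9*B)
-199860 - x(w) = -199860 - 9*262 = -199860 - 1*2358 = -199860 - 2358 = -202218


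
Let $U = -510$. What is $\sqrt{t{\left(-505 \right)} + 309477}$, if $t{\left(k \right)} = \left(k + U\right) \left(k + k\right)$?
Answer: $\sqrt{1334627} \approx 1155.3$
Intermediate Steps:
$t{\left(k \right)} = 2 k \left(-510 + k\right)$ ($t{\left(k \right)} = \left(k - 510\right) \left(k + k\right) = \left(-510 + k\right) 2 k = 2 k \left(-510 + k\right)$)
$\sqrt{t{\left(-505 \right)} + 309477} = \sqrt{2 \left(-505\right) \left(-510 - 505\right) + 309477} = \sqrt{2 \left(-505\right) \left(-1015\right) + 309477} = \sqrt{1025150 + 309477} = \sqrt{1334627}$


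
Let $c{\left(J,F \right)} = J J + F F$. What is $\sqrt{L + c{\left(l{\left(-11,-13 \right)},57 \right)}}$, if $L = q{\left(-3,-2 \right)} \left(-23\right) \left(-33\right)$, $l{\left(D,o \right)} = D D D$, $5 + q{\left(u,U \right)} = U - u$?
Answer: $41 \sqrt{1054} \approx 1331.1$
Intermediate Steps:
$q{\left(u,U \right)} = -5 + U - u$ ($q{\left(u,U \right)} = -5 + \left(U - u\right) = -5 + U - u$)
$l{\left(D,o \right)} = D^{3}$ ($l{\left(D,o \right)} = D^{2} D = D^{3}$)
$c{\left(J,F \right)} = F^{2} + J^{2}$ ($c{\left(J,F \right)} = J^{2} + F^{2} = F^{2} + J^{2}$)
$L = -3036$ ($L = \left(-5 - 2 - -3\right) \left(-23\right) \left(-33\right) = \left(-5 - 2 + 3\right) \left(-23\right) \left(-33\right) = \left(-4\right) \left(-23\right) \left(-33\right) = 92 \left(-33\right) = -3036$)
$\sqrt{L + c{\left(l{\left(-11,-13 \right)},57 \right)}} = \sqrt{-3036 + \left(57^{2} + \left(\left(-11\right)^{3}\right)^{2}\right)} = \sqrt{-3036 + \left(3249 + \left(-1331\right)^{2}\right)} = \sqrt{-3036 + \left(3249 + 1771561\right)} = \sqrt{-3036 + 1774810} = \sqrt{1771774} = 41 \sqrt{1054}$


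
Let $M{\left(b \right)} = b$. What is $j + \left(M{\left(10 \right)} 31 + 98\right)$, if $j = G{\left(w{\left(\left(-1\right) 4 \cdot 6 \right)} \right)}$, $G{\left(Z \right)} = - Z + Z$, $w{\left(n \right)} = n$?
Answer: $408$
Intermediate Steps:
$G{\left(Z \right)} = 0$
$j = 0$
$j + \left(M{\left(10 \right)} 31 + 98\right) = 0 + \left(10 \cdot 31 + 98\right) = 0 + \left(310 + 98\right) = 0 + 408 = 408$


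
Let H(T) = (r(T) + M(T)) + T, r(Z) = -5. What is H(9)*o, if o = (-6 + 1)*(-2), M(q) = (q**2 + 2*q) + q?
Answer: 1120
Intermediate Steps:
M(q) = q**2 + 3*q
o = 10 (o = -5*(-2) = 10)
H(T) = -5 + T + T*(3 + T) (H(T) = (-5 + T*(3 + T)) + T = -5 + T + T*(3 + T))
H(9)*o = (-5 + 9 + 9*(3 + 9))*10 = (-5 + 9 + 9*12)*10 = (-5 + 9 + 108)*10 = 112*10 = 1120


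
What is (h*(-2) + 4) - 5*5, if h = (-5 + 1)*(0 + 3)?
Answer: 3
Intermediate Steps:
h = -12 (h = -4*3 = -12)
(h*(-2) + 4) - 5*5 = (-12*(-2) + 4) - 5*5 = (24 + 4) - 25 = 28 - 25 = 3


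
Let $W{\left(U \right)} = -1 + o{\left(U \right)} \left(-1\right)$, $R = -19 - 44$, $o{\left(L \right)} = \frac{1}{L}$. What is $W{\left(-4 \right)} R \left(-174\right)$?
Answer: $- \frac{16443}{2} \approx -8221.5$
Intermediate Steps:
$R = -63$
$W{\left(U \right)} = -1 - \frac{1}{U}$ ($W{\left(U \right)} = -1 + \frac{1}{U} \left(-1\right) = -1 - \frac{1}{U}$)
$W{\left(-4 \right)} R \left(-174\right) = \frac{-1 - -4}{-4} \left(-63\right) \left(-174\right) = - \frac{-1 + 4}{4} \left(-63\right) \left(-174\right) = \left(- \frac{1}{4}\right) 3 \left(-63\right) \left(-174\right) = \left(- \frac{3}{4}\right) \left(-63\right) \left(-174\right) = \frac{189}{4} \left(-174\right) = - \frac{16443}{2}$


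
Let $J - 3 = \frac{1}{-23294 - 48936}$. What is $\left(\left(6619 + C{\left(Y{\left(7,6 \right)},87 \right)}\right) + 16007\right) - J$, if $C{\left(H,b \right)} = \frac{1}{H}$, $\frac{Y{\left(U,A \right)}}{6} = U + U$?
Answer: $\frac{68630526337}{3033660} \approx 22623.0$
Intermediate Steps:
$Y{\left(U,A \right)} = 12 U$ ($Y{\left(U,A \right)} = 6 \left(U + U\right) = 6 \cdot 2 U = 12 U$)
$J = \frac{216689}{72230}$ ($J = 3 + \frac{1}{-23294 - 48936} = 3 + \frac{1}{-72230} = 3 - \frac{1}{72230} = \frac{216689}{72230} \approx 3.0$)
$\left(\left(6619 + C{\left(Y{\left(7,6 \right)},87 \right)}\right) + 16007\right) - J = \left(\left(6619 + \frac{1}{12 \cdot 7}\right) + 16007\right) - \frac{216689}{72230} = \left(\left(6619 + \frac{1}{84}\right) + 16007\right) - \frac{216689}{72230} = \left(\frac{555997}{84} + 16007\right) - \frac{216689}{72230} = \frac{1900585}{84} - \frac{216689}{72230} = \frac{68630526337}{3033660}$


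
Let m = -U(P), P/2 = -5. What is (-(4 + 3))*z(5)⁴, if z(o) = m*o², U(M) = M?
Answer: -27343750000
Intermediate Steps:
P = -10 (P = 2*(-5) = -10)
m = 10 (m = -1*(-10) = 10)
z(o) = 10*o²
(-(4 + 3))*z(5)⁴ = (-(4 + 3))*(10*5²)⁴ = (-1*7)*(10*25)⁴ = -7*250⁴ = -7*3906250000 = -27343750000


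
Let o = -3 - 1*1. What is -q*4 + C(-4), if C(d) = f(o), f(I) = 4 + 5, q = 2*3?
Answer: -15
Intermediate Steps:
q = 6
o = -4 (o = -3 - 1 = -4)
f(I) = 9
C(d) = 9
-q*4 + C(-4) = -1*6*4 + 9 = -6*4 + 9 = -24 + 9 = -15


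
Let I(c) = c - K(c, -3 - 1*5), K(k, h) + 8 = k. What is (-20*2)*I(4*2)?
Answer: -320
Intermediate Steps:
K(k, h) = -8 + k
I(c) = 8 (I(c) = c - (-8 + c) = c + (8 - c) = 8)
(-20*2)*I(4*2) = -20*2*8 = -40*8 = -320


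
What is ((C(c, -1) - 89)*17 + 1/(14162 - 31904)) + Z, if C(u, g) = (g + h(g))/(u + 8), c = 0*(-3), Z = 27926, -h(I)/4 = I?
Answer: 1874930201/70968 ≈ 26419.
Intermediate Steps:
h(I) = -4*I
c = 0
C(u, g) = -3*g/(8 + u) (C(u, g) = (g - 4*g)/(u + 8) = (-3*g)/(8 + u) = -3*g/(8 + u))
((C(c, -1) - 89)*17 + 1/(14162 - 31904)) + Z = ((-3*(-1)/(8 + 0) - 89)*17 + 1/(14162 - 31904)) + 27926 = ((-3*(-1)/8 - 89)*17 + 1/(-17742)) + 27926 = ((-3*(-1)*⅛ - 89)*17 - 1/17742) + 27926 = ((3/8 - 89)*17 - 1/17742) + 27926 = (-709/8*17 - 1/17742) + 27926 = (-12053/8 - 1/17742) + 27926 = -106922167/70968 + 27926 = 1874930201/70968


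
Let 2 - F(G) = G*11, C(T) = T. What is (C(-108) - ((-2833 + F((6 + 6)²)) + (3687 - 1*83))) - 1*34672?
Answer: -33969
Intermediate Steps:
F(G) = 2 - 11*G (F(G) = 2 - G*11 = 2 - 11*G)
(C(-108) - ((-2833 + F((6 + 6)²)) + (3687 - 1*83))) - 1*34672 = (-108 - ((-2833 + (2 - 11*(6 + 6)²)) + (3687 - 1*83))) - 1*34672 = (-108 - ((-2833 + (2 - 11*12²)) + (3687 - 83))) - 34672 = (-108 - ((-2833 + (2 - 11*144)) + 3604)) - 34672 = (-108 - ((-2833 + (2 - 1584)) + 3604)) - 34672 = (-108 - ((-2833 - 1582) + 3604)) - 34672 = (-108 - (-4415 + 3604)) - 34672 = (-108 - 1*(-811)) - 34672 = (-108 + 811) - 34672 = 703 - 34672 = -33969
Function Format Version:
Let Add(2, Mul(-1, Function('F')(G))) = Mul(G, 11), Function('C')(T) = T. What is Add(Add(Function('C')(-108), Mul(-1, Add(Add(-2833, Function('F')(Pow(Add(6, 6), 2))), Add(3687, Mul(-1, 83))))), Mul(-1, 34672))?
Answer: -33969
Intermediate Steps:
Function('F')(G) = Add(2, Mul(-11, G)) (Function('F')(G) = Add(2, Mul(-1, Mul(G, 11))) = Add(2, Mul(-1, Mul(11, G))) = Add(2, Mul(-11, G)))
Add(Add(Function('C')(-108), Mul(-1, Add(Add(-2833, Function('F')(Pow(Add(6, 6), 2))), Add(3687, Mul(-1, 83))))), Mul(-1, 34672)) = Add(Add(-108, Mul(-1, Add(Add(-2833, Add(2, Mul(-11, Pow(Add(6, 6), 2)))), Add(3687, Mul(-1, 83))))), Mul(-1, 34672)) = Add(Add(-108, Mul(-1, Add(Add(-2833, Add(2, Mul(-11, Pow(12, 2)))), Add(3687, -83)))), -34672) = Add(Add(-108, Mul(-1, Add(Add(-2833, Add(2, Mul(-11, 144))), 3604))), -34672) = Add(Add(-108, Mul(-1, Add(Add(-2833, Add(2, -1584)), 3604))), -34672) = Add(Add(-108, Mul(-1, Add(Add(-2833, -1582), 3604))), -34672) = Add(Add(-108, Mul(-1, Add(-4415, 3604))), -34672) = Add(Add(-108, Mul(-1, -811)), -34672) = Add(Add(-108, 811), -34672) = Add(703, -34672) = -33969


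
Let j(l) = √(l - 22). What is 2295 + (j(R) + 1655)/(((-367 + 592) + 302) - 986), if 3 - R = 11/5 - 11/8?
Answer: 1051750/459 - I*√7930/9180 ≈ 2291.4 - 0.0097005*I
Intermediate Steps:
R = 87/40 (R = 3 - (11/5 - 11/8) = 3 - 1*33/40 = 3 - 33/40 = 87/40 ≈ 2.1750)
j(l) = √(-22 + l)
2295 + (j(R) + 1655)/(((-367 + 592) + 302) - 986) = 2295 + (√(-22 + 87/40) + 1655)/(((-367 + 592) + 302) - 986) = 2295 + (√(-793/40) + 1655)/((225 + 302) - 986) = 2295 + (I*√7930/20 + 1655)/(527 - 986) = 2295 + (1655 + I*√7930/20)/(-459) = 2295 + (1655 + I*√7930/20)*(-1/459) = 2295 + (-1655/459 - I*√7930/9180) = 1051750/459 - I*√7930/9180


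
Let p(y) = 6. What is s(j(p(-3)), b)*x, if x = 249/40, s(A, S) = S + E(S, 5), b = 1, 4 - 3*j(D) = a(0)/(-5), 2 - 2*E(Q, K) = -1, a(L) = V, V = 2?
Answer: 249/16 ≈ 15.563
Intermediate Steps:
a(L) = 2
E(Q, K) = 3/2 (E(Q, K) = 1 - ½*(-1) = 1 + ½ = 3/2)
j(D) = 22/15 (j(D) = 4/3 - 2/(3*(-5)) = 4/3 - 2*(-1)/(3*5) = 4/3 - ⅓*(-⅖) = 4/3 + 2/15 = 22/15)
s(A, S) = 3/2 + S (s(A, S) = S + 3/2 = 3/2 + S)
x = 249/40 (x = 249*(1/40) = 249/40 ≈ 6.2250)
s(j(p(-3)), b)*x = (3/2 + 1)*(249/40) = (5/2)*(249/40) = 249/16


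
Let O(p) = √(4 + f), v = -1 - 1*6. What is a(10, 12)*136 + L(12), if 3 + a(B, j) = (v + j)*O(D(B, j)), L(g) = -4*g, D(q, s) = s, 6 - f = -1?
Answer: -456 + 680*√11 ≈ 1799.3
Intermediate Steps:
f = 7 (f = 6 - 1*(-1) = 6 + 1 = 7)
v = -7 (v = -1 - 6 = -7)
O(p) = √11 (O(p) = √(4 + 7) = √11)
a(B, j) = -3 + √11*(-7 + j) (a(B, j) = -3 + (-7 + j)*√11 = -3 + √11*(-7 + j))
a(10, 12)*136 + L(12) = (-3 - 7*√11 + 12*√11)*136 - 4*12 = (-3 + 5*√11)*136 - 48 = (-408 + 680*√11) - 48 = -456 + 680*√11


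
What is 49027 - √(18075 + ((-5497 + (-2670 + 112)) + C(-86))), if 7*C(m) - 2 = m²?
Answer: 49027 - √542766/7 ≈ 48922.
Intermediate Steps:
C(m) = 2/7 + m²/7
49027 - √(18075 + ((-5497 + (-2670 + 112)) + C(-86))) = 49027 - √(18075 + ((-5497 + (-2670 + 112)) + (2/7 + (⅐)*(-86)²))) = 49027 - √(18075 + ((-5497 - 2558) + (2/7 + (⅐)*7396))) = 49027 - √(18075 + (-8055 + (2/7 + 7396/7))) = 49027 - √(18075 + (-8055 + 7398/7)) = 49027 - √(18075 - 48987/7) = 49027 - √(77538/7) = 49027 - √542766/7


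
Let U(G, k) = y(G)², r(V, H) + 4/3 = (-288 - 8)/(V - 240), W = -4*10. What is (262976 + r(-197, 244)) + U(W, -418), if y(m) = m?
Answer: 346858276/1311 ≈ 2.6458e+5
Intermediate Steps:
W = -40
r(V, H) = -4/3 - 296/(-240 + V) (r(V, H) = -4/3 + (-288 - 8)/(V - 240) = -4/3 - 296/(-240 + V))
U(G, k) = G²
(262976 + r(-197, 244)) + U(W, -418) = (262976 + 4*(18 - 1*(-197))/(3*(-240 - 197))) + (-40)² = (262976 + (4/3)*(18 + 197)/(-437)) + 1600 = (262976 + (4/3)*(-1/437)*215) + 1600 = (262976 - 860/1311) + 1600 = 344760676/1311 + 1600 = 346858276/1311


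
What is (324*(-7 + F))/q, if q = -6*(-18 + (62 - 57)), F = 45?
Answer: 2052/13 ≈ 157.85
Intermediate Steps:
q = 78 (q = -6*(-18 + 5) = -6*(-13) = 78)
(324*(-7 + F))/q = (324*(-7 + 45))/78 = (324*38)*(1/78) = 12312*(1/78) = 2052/13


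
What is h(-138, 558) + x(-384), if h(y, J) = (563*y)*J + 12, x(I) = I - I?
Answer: -43353240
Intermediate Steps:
x(I) = 0
h(y, J) = 12 + 563*J*y (h(y, J) = 563*J*y + 12 = 12 + 563*J*y)
h(-138, 558) + x(-384) = (12 + 563*558*(-138)) + 0 = (12 - 43353252) + 0 = -43353240 + 0 = -43353240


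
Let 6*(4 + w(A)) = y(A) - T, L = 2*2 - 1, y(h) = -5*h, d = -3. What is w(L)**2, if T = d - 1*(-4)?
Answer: 400/9 ≈ 44.444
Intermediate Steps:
T = 1 (T = -3 - 1*(-4) = -3 + 4 = 1)
L = 3 (L = 4 - 1 = 3)
w(A) = -25/6 - 5*A/6 (w(A) = -4 + (-5*A - 1*1)/6 = -4 + (-5*A - 1)/6 = -4 + (-1 - 5*A)/6 = -4 + (-1/6 - 5*A/6) = -25/6 - 5*A/6)
w(L)**2 = (-25/6 - 5/6*3)**2 = (-25/6 - 5/2)**2 = (-20/3)**2 = 400/9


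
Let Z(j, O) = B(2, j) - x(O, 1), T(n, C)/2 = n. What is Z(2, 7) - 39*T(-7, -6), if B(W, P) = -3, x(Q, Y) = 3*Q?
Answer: 522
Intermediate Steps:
T(n, C) = 2*n
Z(j, O) = -3 - 3*O
Z(2, 7) - 39*T(-7, -6) = (-3 - 3*7) - 78*(-7) = (-3 - 21) - 39*(-14) = -24 + 546 = 522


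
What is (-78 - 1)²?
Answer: 6241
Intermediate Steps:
(-78 - 1)² = (-79)² = 6241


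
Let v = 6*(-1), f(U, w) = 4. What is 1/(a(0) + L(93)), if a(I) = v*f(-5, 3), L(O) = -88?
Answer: -1/112 ≈ -0.0089286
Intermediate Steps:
v = -6
a(I) = -24 (a(I) = -6*4 = -24)
1/(a(0) + L(93)) = 1/(-24 - 88) = 1/(-112) = -1/112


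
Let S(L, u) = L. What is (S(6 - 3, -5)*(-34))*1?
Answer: -102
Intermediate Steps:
(S(6 - 3, -5)*(-34))*1 = ((6 - 3)*(-34))*1 = (3*(-34))*1 = -102*1 = -102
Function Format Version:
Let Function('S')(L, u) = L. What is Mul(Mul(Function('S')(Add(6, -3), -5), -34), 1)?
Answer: -102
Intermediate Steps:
Mul(Mul(Function('S')(Add(6, -3), -5), -34), 1) = Mul(Mul(Add(6, -3), -34), 1) = Mul(Mul(3, -34), 1) = Mul(-102, 1) = -102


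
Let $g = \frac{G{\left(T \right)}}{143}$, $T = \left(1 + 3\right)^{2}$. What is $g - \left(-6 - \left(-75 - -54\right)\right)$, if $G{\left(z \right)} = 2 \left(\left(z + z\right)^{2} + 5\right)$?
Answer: $- \frac{87}{143} \approx -0.60839$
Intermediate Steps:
$T = 16$ ($T = 4^{2} = 16$)
$G{\left(z \right)} = 10 + 8 z^{2}$ ($G{\left(z \right)} = 2 \left(\left(2 z\right)^{2} + 5\right) = 2 \left(4 z^{2} + 5\right) = 2 \left(5 + 4 z^{2}\right) = 10 + 8 z^{2}$)
$g = \frac{2058}{143}$ ($g = \frac{10 + 8 \cdot 16^{2}}{143} = \left(10 + 8 \cdot 256\right) \frac{1}{143} = \left(10 + 2048\right) \frac{1}{143} = 2058 \cdot \frac{1}{143} = \frac{2058}{143} \approx 14.392$)
$g - \left(-6 - \left(-75 - -54\right)\right) = \frac{2058}{143} - \left(-6 - \left(-75 - -54\right)\right) = \frac{2058}{143} - \left(-6 - \left(-75 + 54\right)\right) = \frac{2058}{143} - \left(-6 - -21\right) = \frac{2058}{143} - \left(-6 + 21\right) = \frac{2058}{143} - 15 = - \frac{87}{143}$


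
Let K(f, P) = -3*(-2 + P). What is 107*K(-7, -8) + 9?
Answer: 3219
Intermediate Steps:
K(f, P) = 6 - 3*P (K(f, P) = -3*(-2 + P) = 6 - 3*P)
107*K(-7, -8) + 9 = 107*(6 - 3*(-8)) + 9 = 107*(6 + 24) + 9 = 107*30 + 9 = 3210 + 9 = 3219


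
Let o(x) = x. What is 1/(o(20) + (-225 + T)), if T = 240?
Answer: 1/35 ≈ 0.028571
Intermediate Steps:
1/(o(20) + (-225 + T)) = 1/(20 + (-225 + 240)) = 1/(20 + 15) = 1/35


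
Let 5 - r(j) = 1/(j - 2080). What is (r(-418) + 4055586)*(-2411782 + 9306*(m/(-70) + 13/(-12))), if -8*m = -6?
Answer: -490731709622015833/49960 ≈ -9.8225e+12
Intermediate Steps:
m = ¾ (m = -⅛*(-6) = ¾ ≈ 0.75000)
r(j) = 5 - 1/(-2080 + j) (r(j) = 5 - 1/(j - 2080) = 5 - 1/(-2080 + j))
(r(-418) + 4055586)*(-2411782 + 9306*(m/(-70) + 13/(-12))) = ((-10401 + 5*(-418))/(-2080 - 418) + 4055586)*(-2411782 + 9306*((¾)/(-70) + 13/(-12))) = ((-10401 - 2090)/(-2498) + 4055586)*(-2411782 + 9306*((¾)*(-1/70) + 13*(-1/12))) = (-1/2498*(-12491) + 4055586)*(-2411782 + 9306*(-3/280 - 13/12)) = (12491/2498 + 4055586)*(-2411782 + 9306*(-919/840)) = 10130866319*(-2411782 - 1425369/140)/2498 = (10130866319/2498)*(-339074849/140) = -490731709622015833/49960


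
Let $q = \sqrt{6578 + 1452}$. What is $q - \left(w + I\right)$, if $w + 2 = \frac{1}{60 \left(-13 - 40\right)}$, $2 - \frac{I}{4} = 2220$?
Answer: $\frac{28219321}{3180} + \sqrt{8030} \approx 8963.6$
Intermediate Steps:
$I = -8872$ ($I = 8 - 8880 = -8872$)
$w = - \frac{6361}{3180}$ ($w = -2 + \frac{1}{60 \left(-13 - 40\right)} = -2 + \frac{1}{60 \left(-53\right)} = -2 + \frac{1}{-3180} = -2 - \frac{1}{3180} = - \frac{6361}{3180} \approx -2.0003$)
$q = \sqrt{8030} \approx 89.61$
$q - \left(w + I\right) = \sqrt{8030} - \left(- \frac{6361}{3180} - 8872\right) = \sqrt{8030} - - \frac{28219321}{3180} = \sqrt{8030} + \frac{28219321}{3180} = \frac{28219321}{3180} + \sqrt{8030}$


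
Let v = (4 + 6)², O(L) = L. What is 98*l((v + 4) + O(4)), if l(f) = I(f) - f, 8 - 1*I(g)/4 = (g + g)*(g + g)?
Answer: -18296600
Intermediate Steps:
v = 100 (v = 10² = 100)
I(g) = 32 - 16*g² (I(g) = 32 - 4*(g + g)*(g + g) = 32 - 4*2*g*2*g = 32 - 16*g²)
l(f) = 32 - f - 16*f² (l(f) = (32 - 16*f²) - f = 32 - f - 16*f²)
98*l((v + 4) + O(4)) = 98*(32 - ((100 + 4) + 4) - 16*((100 + 4) + 4)²) = 98*(32 - (104 + 4) - 16*(104 + 4)²) = 98*(32 - 1*108 - 16*108²) = 98*(32 - 108 - 16*11664) = 98*(32 - 108 - 186624) = 98*(-186700) = -18296600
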